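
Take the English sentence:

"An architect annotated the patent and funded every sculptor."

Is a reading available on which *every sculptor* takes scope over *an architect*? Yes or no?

No

The target quantifier *every sculptor* is part of one conjunct of the coordinate structure (*funded every sculptor*).
The Coordinate Structure Constraint blocks movement (including QR) out of a single conjunct.
There is no licit LF on which *every sculptor* c-commands *an architect*.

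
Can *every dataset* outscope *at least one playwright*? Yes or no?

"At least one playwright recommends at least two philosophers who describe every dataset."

No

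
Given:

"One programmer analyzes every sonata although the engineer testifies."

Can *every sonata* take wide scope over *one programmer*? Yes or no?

Yes

Neither queried DP is inside the adjunct, so the adjunct-island constraint does not apply.
Nothing blocks QR of the lower DP to a position above the higher one, so inverse scope is available.
So *every sonata* > *one programmer* is among the available readings.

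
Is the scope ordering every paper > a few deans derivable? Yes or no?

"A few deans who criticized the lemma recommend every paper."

Yes

Although the sentence contains a relative clause (*who criticized the lemma*), *every paper* is outside it, in the matrix VP.
Clause-internal QR can adjoin the lower DP above the subject, yielding the inverse reading.
The sentence is scopally ambiguous between *a few deans* > *every paper* and *every paper* > *a few deans*.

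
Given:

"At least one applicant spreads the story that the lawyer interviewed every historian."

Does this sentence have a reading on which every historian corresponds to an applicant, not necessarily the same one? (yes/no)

This is the *every historian* > *at least one applicant* reading.
Structurally, *every historian* is inside the complex NP *the story that the lawyer interviewed every historian*.
A that-clause complement to a noun is an island; QR cannot cross the NP boundary.
So *every historian* cannot raise to a position above *at least one applicant*.

No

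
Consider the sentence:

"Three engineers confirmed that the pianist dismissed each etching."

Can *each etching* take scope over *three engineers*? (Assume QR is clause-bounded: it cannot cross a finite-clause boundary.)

No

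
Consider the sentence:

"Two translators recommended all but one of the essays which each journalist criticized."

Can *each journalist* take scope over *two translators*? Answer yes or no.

No

The DP *each journalist* is contained in the relative clause *which each journalist criticized* modifying *all but one of the essays*.
The relative clause forms an island for QR, so the quantifier is confined to the head noun's restrictor.
The inverse ordering *each journalist* > *two translators* is therefore underivable.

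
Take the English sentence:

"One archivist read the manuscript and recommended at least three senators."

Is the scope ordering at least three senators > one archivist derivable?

*at least three senators* sits inside one conjunct of the coordinate structure (*recommended at least three senators*).
The Coordinate Structure Constraint blocks movement (including QR) out of a single conjunct.
So *at least three senators* cannot raise to a position above *one archivist*.

No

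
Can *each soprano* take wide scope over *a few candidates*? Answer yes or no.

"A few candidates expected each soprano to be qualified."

Yes

*each soprano* is the subject of an ECM infinitive — the infinitival complement of an ECM verb is not a scope island, so *each soprano* can raise into the matrix clause.
With no island boundary between them, the object can take inverse scope over the subject via ordinary QR within the clause.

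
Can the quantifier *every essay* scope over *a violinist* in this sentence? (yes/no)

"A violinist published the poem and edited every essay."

The DP *every essay* is contained in one conjunct of the coordinate structure (*edited every essay*).
A quantifier cannot raise out of one conjunct of a coordination across the whole coordinate structure — the CSC applies to QR.
Hence only narrow scope for *every essay* (under *a violinist*) survives.
(Only the surface reading survives: one fixed violinist with respect to all the relevant essays.)

No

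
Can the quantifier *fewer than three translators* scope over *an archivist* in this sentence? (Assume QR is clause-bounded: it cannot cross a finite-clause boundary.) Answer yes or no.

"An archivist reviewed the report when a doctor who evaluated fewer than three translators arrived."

No

Structurally, *fewer than three translators* is inside the relative clause *who evaluated fewer than three translators*, which is itself inside the adjunct *when a doctor who evaluated fewer than three translators arrived*.
The quantifier would have to escape first the RC and then the adjunct — two independent island violations.
So the wide-scope reading for *fewer than three translators* is blocked.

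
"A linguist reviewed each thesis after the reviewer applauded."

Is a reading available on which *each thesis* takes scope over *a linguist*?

Yes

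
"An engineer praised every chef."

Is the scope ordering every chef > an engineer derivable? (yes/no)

Yes

*every chef* is the matrix object and *an engineer* the matrix subject; the two are clausemates.
No island intervenes, so both surface and inverse scope are derivable.
The sentence is scopally ambiguous between *an engineer* > *every chef* and *every chef* > *an engineer*.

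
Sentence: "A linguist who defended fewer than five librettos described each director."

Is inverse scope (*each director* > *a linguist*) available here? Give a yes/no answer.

The relative clause *who defended fewer than five librettos* modifies *a linguist*, but *each director* is not inside that relative clause — it is an argument of the matrix verb.
Ordinary QR to a clause-peripheral position gives the wide-scope LF for the lower DP.

Yes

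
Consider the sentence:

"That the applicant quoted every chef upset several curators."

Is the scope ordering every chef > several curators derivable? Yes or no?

No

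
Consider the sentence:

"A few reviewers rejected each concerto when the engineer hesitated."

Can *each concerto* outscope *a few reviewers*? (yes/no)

*each concerto* is a matrix argument; the adjunct is an island but the target quantifier is outside it.
QR within a single clause is free, so the lower quantifier may take scope over the higher one.
The sentence is scopally ambiguous between *a few reviewers* > *each concerto* and *each concerto* > *a few reviewers*.

Yes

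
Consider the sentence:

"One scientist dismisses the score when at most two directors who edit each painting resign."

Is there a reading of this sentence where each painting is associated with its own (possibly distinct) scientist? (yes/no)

No

The described interpretation is the *each painting* > *one scientist* scoping.
*each painting* occurs within the relative clause *who edit each painting*, which is itself inside the adjunct *when at most two directors who edit each painting resign*.
Even if one barrier were somehow void, the other would still block QR.
So *each painting* cannot raise high enough to outscope *one scientist*; only the surface ordering *one scientist* > *each painting* is available.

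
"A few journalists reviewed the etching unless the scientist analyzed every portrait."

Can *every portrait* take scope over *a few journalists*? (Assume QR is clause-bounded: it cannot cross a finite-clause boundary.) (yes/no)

No

*every portrait* occurs within the adjunct clause *unless the scientist analyzed every portrait*.
Adverbial clauses are not L-marked, so they are barriers for QR — the quantifier cannot escape the adjunct.
So *every portrait* cannot raise high enough to outscope *a few journalists*; only the surface ordering *a few journalists* > *every portrait* is available.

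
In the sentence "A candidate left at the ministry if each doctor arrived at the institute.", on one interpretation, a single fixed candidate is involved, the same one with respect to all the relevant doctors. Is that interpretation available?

Yes

The described interpretation is the *a candidate* > *each doctor* scoping.
Surface scope (*a candidate* > *each doctor*) is always derivable; islands only block QR, not in-situ interpretation.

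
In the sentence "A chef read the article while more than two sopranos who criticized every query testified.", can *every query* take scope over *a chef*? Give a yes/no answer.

No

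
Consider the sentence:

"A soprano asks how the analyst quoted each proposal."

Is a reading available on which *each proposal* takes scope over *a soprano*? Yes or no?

Structurally, *each proposal* is inside the embedded question *how the analyst quoted each proposal*.
The wh-island constraint blocks QR out of an embedded interrogative.
So the wide-scope reading for *each proposal* is blocked.
(Only the surface reading survives: one fixed soprano with respect to all the relevant proposals.)

No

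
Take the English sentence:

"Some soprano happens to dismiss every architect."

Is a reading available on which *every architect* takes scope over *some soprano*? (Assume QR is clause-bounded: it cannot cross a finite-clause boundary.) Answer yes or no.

Raising constructions are monoclausal for scope purposes; *every architect* is not separated from *some soprano* by any island.
With no island boundary between them, the object can take inverse scope over the subject via ordinary QR within the clause.
So *every architect* > *some soprano* is among the available readings.

Yes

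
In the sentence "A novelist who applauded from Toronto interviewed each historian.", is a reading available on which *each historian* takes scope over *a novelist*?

Yes

*each historian* sits in the matrix clause, not in the relative clause on *a novelist*.
Since no island is crossed, the inverse ordering is licensed alongside surface scope.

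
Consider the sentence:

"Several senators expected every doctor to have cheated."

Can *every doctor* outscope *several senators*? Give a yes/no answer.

The ECM infinitive is scope-transparent — *every doctor* is free to raise above *several senators*.
With no island boundary between them, the object can take inverse scope over the subject via ordinary QR within the clause.
The sentence is scopally ambiguous between *several senators* > *every doctor* and *every doctor* > *several senators*.

Yes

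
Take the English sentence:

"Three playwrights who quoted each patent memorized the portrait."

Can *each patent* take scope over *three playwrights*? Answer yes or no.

No

The target quantifier *each patent* is part of the relative clause *who quoted each patent*.
The relative clause forms an island for QR, so the quantifier is confined to the head noun's restrictor.
So the wide-scope reading for *each patent* is blocked.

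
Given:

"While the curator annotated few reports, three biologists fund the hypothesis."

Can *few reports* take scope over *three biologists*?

No

*few reports* sits inside the adjunct clause *while the curator annotated few reports*.
Since the clause is an adjunct (not a complement), the Adjunct Condition blocks QR across its edge.
*few reports* > *three biologists* would require crossing that boundary, which is illicit.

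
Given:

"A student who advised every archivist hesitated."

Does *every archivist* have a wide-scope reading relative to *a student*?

*every archivist* sits inside the relative clause *who advised every archivist*.
Relative clauses are scope islands: a quantifier cannot QR out of a relative clause to take scope in the matrix clause.
So *every archivist* cannot raise high enough to outscope *a student*; only the surface ordering *a student* > *every archivist* is available.
(Only the surface reading survives: one fixed student with respect to all the relevant archivists.)

No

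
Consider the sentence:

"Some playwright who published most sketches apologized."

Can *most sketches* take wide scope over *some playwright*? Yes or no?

*most sketches* sits inside the relative clause *who published most sketches*.
QR out of a relative clause is ruled out by the relative-clause island constraint.
*most sketches* > *some playwright* would require crossing that boundary, which is illicit.

No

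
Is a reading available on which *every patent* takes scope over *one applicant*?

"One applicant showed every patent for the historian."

Yes

*every patent* is the matrix object and *one applicant* the matrix subject; the two are clausemates.
With no island boundary between them, the object can take inverse scope over the subject via ordinary QR within the clause.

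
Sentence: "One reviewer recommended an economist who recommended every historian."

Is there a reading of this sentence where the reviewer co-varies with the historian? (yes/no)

That reading corresponds to *every historian* > *one reviewer*.
*every historian* occurs within the relative clause *who recommended every historian* modifying *an economist*.
Relative clauses block scope extraction: QR cannot target a position outside the modified NP.
There is no licit LF on which *every historian* c-commands *one reviewer*.

No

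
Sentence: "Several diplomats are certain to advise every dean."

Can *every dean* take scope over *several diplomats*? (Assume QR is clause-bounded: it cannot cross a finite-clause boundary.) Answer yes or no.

Yes

Infinitival complements of raising predicates do not block QR; *every dean* and *several diplomats* are effectively clausemates.
With no island boundary between them, the object can take inverse scope over the subject via ordinary QR within the clause.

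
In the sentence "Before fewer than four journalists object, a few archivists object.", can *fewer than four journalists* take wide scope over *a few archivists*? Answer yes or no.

No

*fewer than four journalists* is embedded in the adjunct clause *before fewer than four journalists object*.
Adjuncts are opaque for quantifier raising; a quantifier in an adjunct stays inside it.
There is no licit LF on which *fewer than four journalists* c-commands *a few archivists*.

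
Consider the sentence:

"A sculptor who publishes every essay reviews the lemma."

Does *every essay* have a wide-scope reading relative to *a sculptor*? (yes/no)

No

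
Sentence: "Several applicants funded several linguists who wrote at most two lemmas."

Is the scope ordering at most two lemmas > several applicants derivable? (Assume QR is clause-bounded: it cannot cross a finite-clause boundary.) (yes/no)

No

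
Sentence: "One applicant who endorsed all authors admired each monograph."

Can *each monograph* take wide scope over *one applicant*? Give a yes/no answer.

Yes

The relative clause *who endorsed all authors* modifies *one applicant*, but *each monograph* is not inside that relative clause — it is an argument of the matrix verb.
Since no island is crossed, the inverse ordering is licensed alongside surface scope.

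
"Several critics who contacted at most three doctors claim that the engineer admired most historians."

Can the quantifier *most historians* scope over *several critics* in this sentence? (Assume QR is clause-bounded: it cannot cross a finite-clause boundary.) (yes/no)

*most historians* is embedded in the finite complement clause *that the engineer admired most historians*.
Finite CP is the ceiling for QR here, by assumption.
*most historians* > *several critics* would require crossing that boundary, which is illicit.

No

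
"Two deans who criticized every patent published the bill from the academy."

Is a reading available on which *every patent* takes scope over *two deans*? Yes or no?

*every patent* sits inside the relative clause *who criticized every patent*.
A relative clause is a scope island — quantifier raising cannot cross its boundary.
So *every patent* cannot raise to a position above *two deans*.

No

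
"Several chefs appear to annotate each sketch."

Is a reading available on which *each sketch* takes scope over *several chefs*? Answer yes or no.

Yes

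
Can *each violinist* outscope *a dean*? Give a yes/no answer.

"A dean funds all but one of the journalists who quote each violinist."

*each violinist* is embedded in the relative clause *who quote each violinist* modifying *all but one of the journalists*.
The relative clause forms an island for QR, so the quantifier is confined to the head noun's restrictor.
So *each violinist* cannot raise to a position above *a dean*.
(Only the surface reading survives: one fixed dean with respect to all the relevant violinists.)

No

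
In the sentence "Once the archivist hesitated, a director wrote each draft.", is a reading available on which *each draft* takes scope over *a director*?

Yes

The adjunct island is irrelevant here — *each draft* and *a director* are both in the matrix clause.
No island intervenes, so both surface and inverse scope are derivable.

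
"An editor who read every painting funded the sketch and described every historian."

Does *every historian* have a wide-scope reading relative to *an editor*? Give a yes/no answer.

Structurally, *every historian* is inside one conjunct of the coordinate structure (*described every historian*).
Coordinate structures are islands for non-across-the-board movement, QR included.
So the wide-scope reading for *every historian* is blocked.
(Only the surface reading survives: one fixed editor with respect to all the relevant historians.)

No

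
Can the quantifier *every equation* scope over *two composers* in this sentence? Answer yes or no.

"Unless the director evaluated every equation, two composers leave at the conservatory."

*every equation* is embedded in the adjunct clause *unless the director evaluated every equation*.
The adjunct-island constraint bars QR out of an adverbial clause.
So *every equation* cannot raise to a position above *two composers*.

No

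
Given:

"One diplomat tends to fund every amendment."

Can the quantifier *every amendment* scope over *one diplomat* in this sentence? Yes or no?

Yes

*every amendment* is inside a raising infinitive, which is transparent to QR (no CP barrier), so it behaves as a matrix argument.
No island intervenes, so both surface and inverse scope are derivable.
So *every amendment* > *one diplomat* is among the available readings.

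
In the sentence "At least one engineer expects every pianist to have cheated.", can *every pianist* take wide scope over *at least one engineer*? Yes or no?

Yes

*every pianist* is an ECM subject; ECM complements are not islands, and the embedded quantifier may take matrix scope.
QR within a single clause is free, so the lower quantifier may take scope over the higher one.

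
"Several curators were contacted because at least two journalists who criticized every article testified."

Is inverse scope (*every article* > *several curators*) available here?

The DP *every article* is contained in the relative clause *who criticized every article*, which is itself inside the adjunct *because at least two journalists who criticized every article testified*.
Two island boundaries intervene — the relative clause and the adjunct. Either alone would block QR.
There is no licit LF on which *every article* c-commands *several curators*.

No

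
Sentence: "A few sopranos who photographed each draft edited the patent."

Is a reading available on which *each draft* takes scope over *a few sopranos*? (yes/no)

No

*each draft* is embedded in the relative clause *who photographed each draft*.
Quantifiers inside a relative clause are trapped there; the RC boundary blocks QR.
There is no licit LF on which *each draft* c-commands *a few sopranos*.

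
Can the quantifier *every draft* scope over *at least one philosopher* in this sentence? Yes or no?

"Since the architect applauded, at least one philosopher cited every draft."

Yes

The adjunct clause does not contain *every draft*, which is the matrix object.
QR within a single clause is free, so the lower quantifier may take scope over the higher one.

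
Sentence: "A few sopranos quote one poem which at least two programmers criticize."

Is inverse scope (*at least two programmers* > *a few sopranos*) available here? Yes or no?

No

*at least two programmers* occurs within the relative clause *which at least two programmers criticize* modifying *one poem*.
QR out of a relative clause is ruled out by the relative-clause island constraint.
Hence only narrow scope for *at least two programmers* (under *a few sopranos*) survives.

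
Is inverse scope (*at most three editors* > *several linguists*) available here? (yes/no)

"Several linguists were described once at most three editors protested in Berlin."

No

*at most three editors* is embedded in the adjunct clause *once at most three editors protested in Berlin*.
The adjunct-island constraint bars QR out of an adverbial clause.
There is no licit LF on which *at most three editors* c-commands *several linguists*.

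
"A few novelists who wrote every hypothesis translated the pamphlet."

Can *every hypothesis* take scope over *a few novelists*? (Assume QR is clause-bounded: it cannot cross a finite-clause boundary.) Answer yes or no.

No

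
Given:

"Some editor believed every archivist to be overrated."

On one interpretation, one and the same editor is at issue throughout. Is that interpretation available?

The described interpretation is the *some editor* > *every archivist* scoping.
Nothing needs to raise for *some editor* > *every archivist*, so no island constraint is at stake.

Yes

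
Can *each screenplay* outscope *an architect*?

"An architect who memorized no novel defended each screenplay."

Yes

Although the sentence contains a relative clause (*who memorized no novel*), *each screenplay* is outside it, in the matrix VP.
Clause-internal QR can adjoin the lower DP above the subject, yielding the inverse reading.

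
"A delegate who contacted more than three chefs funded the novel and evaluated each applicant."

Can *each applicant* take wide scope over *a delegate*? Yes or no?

No

Structurally, *each applicant* is inside one conjunct of the coordinate structure (*evaluated each applicant*).
A quantifier cannot raise out of one conjunct of a coordination across the whole coordinate structure — the CSC applies to QR.
Hence only narrow scope for *each applicant* (under *a delegate*) survives.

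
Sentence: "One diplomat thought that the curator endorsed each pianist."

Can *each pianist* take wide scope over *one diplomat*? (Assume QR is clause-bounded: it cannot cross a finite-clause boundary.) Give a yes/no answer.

No

The target quantifier *each pianist* is part of the finite complement clause *that the curator endorsed each pianist*.
Finite CP is the ceiling for QR here, by assumption.
Hence only narrow scope for *each pianist* (under *one diplomat*) survives.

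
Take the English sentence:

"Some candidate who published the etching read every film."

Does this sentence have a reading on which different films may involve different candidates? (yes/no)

Yes

The described interpretation is the *every film* > *some candidate* scoping.
*every film* is a matrix argument; only *some candidate* is modified by the relative clause *who published the etching*, so the RC island is irrelevant to the target quantifier.
Since no island is crossed, the inverse ordering is licensed alongside surface scope.
The sentence is scopally ambiguous between *some candidate* > *every film* and *every film* > *some candidate*.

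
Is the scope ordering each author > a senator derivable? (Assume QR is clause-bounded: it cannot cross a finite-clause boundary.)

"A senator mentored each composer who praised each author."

No

*each author* occurs within the relative clause *who praised each author* modifying *each composer*.
Relative clauses are scope islands: a quantifier cannot QR out of a relative clause to take scope in the matrix clause.
The inverse ordering *each author* > *a senator* is therefore underivable.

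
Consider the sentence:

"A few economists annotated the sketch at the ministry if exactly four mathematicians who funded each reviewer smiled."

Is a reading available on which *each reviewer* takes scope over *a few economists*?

No

The DP *each reviewer* is contained in the relative clause *who funded each reviewer*, which is itself inside the adjunct *if exactly four mathematicians who funded each reviewer smiled*.
Both the relative clause and the enclosing adjunct are scope islands; QR cannot cross either.
So *each reviewer* cannot raise high enough to outscope *a few economists*; only the surface ordering *a few economists* > *each reviewer* is available.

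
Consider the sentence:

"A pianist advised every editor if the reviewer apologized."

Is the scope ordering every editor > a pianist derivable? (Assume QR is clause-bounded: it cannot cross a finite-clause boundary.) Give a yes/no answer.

*every editor* is a matrix argument; the adjunct is an island but the target quantifier is outside it.
QR within a single clause is free, so the lower quantifier may take scope over the higher one.

Yes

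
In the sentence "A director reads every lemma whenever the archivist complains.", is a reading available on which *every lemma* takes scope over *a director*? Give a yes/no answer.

Yes

*every lemma* is a matrix argument; the adjunct is an island but the target quantifier is outside it.
With no island boundary between them, the object can take inverse scope over the subject via ordinary QR within the clause.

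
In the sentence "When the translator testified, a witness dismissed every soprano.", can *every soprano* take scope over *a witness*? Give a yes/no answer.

Yes

Neither queried DP is inside the adjunct, so the adjunct-island constraint does not apply.
Nothing blocks QR of the lower DP to a position above the higher one, so inverse scope is available.
So *every soprano* > *a witness* is among the available readings.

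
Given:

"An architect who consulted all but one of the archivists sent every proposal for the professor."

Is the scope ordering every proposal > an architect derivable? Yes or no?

*every proposal* is a matrix argument; only *an architect* is modified by the relative clause *who consulted all but one of the archivists*, so the RC island is irrelevant to the target quantifier.
Ordinary QR to a clause-peripheral position gives the wide-scope LF for the lower DP.

Yes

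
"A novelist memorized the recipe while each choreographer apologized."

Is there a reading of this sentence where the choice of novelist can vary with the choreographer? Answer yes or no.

The paraphrase describes the scope ordering *each choreographer* > *a novelist*.
*each choreographer* is embedded in the adjunct clause *while each choreographer apologized*.
Adverbial clauses are not L-marked, so they are barriers for QR — the quantifier cannot escape the adjunct.
Hence only narrow scope for *each choreographer* (under *a novelist*) survives.

No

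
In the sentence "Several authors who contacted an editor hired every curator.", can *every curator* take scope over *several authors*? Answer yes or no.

Although the sentence contains a relative clause (*who contacted an editor*), *every curator* is outside it, in the matrix VP.
Nothing blocks QR of the lower DP to a position above the higher one, so inverse scope is available.
Both orderings are possible: *several authors* > *every curator* and *every curator* > *several authors*.

Yes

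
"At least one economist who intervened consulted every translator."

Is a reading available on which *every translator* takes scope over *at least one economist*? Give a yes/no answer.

The RC *who intervened* is an island, but *every translator* is not inside it — it is the matrix object, a clausemate of *at least one economist*.
Clause-internal QR can adjoin the lower DP above the subject, yielding the inverse reading.
Both orderings are possible: *at least one economist* > *every translator* and *every translator* > *at least one economist*.

Yes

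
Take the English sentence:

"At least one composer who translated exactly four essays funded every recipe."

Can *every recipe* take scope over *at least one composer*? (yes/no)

*every recipe* sits in the matrix clause, not in the relative clause on *at least one composer*.
QR within a single clause is free, so the lower quantifier may take scope over the higher one.
Both orderings are possible: *at least one composer* > *every recipe* and *every recipe* > *at least one composer*.

Yes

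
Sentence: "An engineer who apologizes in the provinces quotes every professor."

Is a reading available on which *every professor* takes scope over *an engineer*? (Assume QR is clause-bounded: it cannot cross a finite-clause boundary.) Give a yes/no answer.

Yes

*every professor* is a matrix argument; only *an engineer* is modified by the relative clause *who apologizes in the provinces*, so the RC island is irrelevant to the target quantifier.
No island intervenes, so both surface and inverse scope are derivable.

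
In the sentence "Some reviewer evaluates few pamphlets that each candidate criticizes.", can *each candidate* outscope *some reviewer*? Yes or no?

No

The DP *each candidate* is contained in the relative clause *that each candidate criticizes* modifying *few pamphlets*.
A relative clause is a scope island — quantifier raising cannot cross its boundary.
There is no licit LF on which *each candidate* c-commands *some reviewer*.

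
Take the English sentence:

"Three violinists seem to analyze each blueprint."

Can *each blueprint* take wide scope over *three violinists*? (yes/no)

Yes

*each blueprint* is inside a raising infinitive, which is transparent to QR (no CP barrier), so it behaves as a matrix argument.
No island intervenes, so both surface and inverse scope are derivable.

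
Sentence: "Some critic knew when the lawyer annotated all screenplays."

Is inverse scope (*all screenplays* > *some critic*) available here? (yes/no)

No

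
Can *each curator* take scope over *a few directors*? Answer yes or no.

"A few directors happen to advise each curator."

Raising constructions are monoclausal for scope purposes; *each curator* is not separated from *a few directors* by any island.
QR within a single clause is free, so the lower quantifier may take scope over the higher one.
Both orderings are possible: *a few directors* > *each curator* and *each curator* > *a few directors*.

Yes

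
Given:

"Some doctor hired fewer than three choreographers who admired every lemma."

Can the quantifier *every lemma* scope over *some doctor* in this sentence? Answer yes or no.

The DP *every lemma* is contained in the relative clause *who admired every lemma* modifying *fewer than three choreographers*.
The relative clause forms an island for QR, so the quantifier is confined to the head noun's restrictor.
*every lemma* > *some doctor* would require crossing that boundary, which is illicit.

No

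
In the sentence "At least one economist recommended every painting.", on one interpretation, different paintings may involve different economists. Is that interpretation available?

The paraphrase describes the scope ordering *every painting* > *at least one economist*.
*every painting* and *at least one economist* are in the same minimal clause.
Ordinary QR to a clause-peripheral position gives the wide-scope LF for the lower DP.

Yes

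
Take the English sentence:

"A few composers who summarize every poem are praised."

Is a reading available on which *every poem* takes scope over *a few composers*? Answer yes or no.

*every poem* occurs within the relative clause *who summarize every poem*.
Relative clauses are scope islands: a quantifier cannot QR out of a relative clause to take scope in the matrix clause.
So *every poem* cannot raise high enough to outscope *a few composers*; only the surface ordering *a few composers* > *every poem* is available.

No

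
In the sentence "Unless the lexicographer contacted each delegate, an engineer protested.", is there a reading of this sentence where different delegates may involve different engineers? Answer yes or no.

This is the *each delegate* > *an engineer* reading.
The DP *each delegate* is contained in the adjunct clause *unless the lexicographer contacted each delegate*.
Since the clause is an adjunct (not a complement), the Adjunct Condition blocks QR across its edge.
So the wide-scope reading for *each delegate* is blocked.

No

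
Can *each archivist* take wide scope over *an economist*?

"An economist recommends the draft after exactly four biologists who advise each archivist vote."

No

*each archivist* occurs within the relative clause *who advise each archivist*, which is itself inside the adjunct *after exactly four biologists who advise each archivist vote*.
Nested islands: the RC island is itself inside an adjunct island, so wide scope is doubly excluded.
So *each archivist* cannot raise high enough to outscope *an economist*; only the surface ordering *an economist* > *each archivist* is available.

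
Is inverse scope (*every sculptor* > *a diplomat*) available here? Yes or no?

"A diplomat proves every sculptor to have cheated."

The ECM infinitive is scope-transparent — *every sculptor* is free to raise above *a diplomat*.
QR within a single clause is free, so the lower quantifier may take scope over the higher one.

Yes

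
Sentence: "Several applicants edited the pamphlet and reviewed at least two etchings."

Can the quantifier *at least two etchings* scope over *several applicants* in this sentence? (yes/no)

No

*at least two etchings* sits inside one conjunct of the coordinate structure (*reviewed at least two etchings*).
The Coordinate Structure Constraint blocks movement (including QR) out of a single conjunct.
So *at least two etchings* cannot raise to a position above *several applicants*.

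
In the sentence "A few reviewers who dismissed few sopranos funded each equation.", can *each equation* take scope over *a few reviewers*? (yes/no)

Yes

*each equation* sits in the matrix clause, not in the relative clause on *a few reviewers*.
Since no island is crossed, the inverse ordering is licensed alongside surface scope.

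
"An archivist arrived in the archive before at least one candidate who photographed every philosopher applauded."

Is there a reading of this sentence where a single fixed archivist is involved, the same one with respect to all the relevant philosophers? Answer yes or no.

Yes

That reading corresponds to *an archivist* > *every philosopher*.
Nothing needs to raise for *an archivist* > *every philosopher*, so no island constraint is at stake.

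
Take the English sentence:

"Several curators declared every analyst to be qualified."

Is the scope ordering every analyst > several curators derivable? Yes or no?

Yes

The ECM infinitive is scope-transparent — *every analyst* is free to raise above *several curators*.
Nothing blocks QR of the lower DP to a position above the higher one, so inverse scope is available.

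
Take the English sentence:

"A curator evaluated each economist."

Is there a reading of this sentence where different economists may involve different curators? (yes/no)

The paraphrase describes the scope ordering *each economist* > *a curator*.
Both DPs are arguments of the same predicate; there is no clause or island boundary between them.
No island intervenes, so both surface and inverse scope are derivable.

Yes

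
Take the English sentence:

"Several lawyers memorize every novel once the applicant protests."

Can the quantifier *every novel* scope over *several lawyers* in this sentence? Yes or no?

The adjunct island is irrelevant here — *every novel* and *several lawyers* are both in the matrix clause.
No island intervenes, so both surface and inverse scope are derivable.
The sentence is scopally ambiguous between *several lawyers* > *every novel* and *every novel* > *several lawyers*.

Yes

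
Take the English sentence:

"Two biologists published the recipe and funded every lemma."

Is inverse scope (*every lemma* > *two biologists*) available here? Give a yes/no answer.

No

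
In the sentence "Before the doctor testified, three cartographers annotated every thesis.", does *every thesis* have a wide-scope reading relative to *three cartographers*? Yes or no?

Yes

Neither queried DP is inside the adjunct, so the adjunct-island constraint does not apply.
QR within a single clause is free, so the lower quantifier may take scope over the higher one.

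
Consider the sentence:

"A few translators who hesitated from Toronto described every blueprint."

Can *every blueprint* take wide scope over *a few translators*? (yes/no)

The relative clause *who hesitated from Toronto* modifies *a few translators*, but *every blueprint* is not inside that relative clause — it is an argument of the matrix verb.
No island intervenes, so both surface and inverse scope are derivable.

Yes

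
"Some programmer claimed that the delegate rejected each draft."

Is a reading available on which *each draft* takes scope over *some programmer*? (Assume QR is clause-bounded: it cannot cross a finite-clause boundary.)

No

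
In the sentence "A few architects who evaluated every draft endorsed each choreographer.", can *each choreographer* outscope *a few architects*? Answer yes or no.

Yes

The relative clause *who evaluated every draft* modifies *a few architects*, but *each choreographer* is not inside that relative clause — it is an argument of the matrix verb.
Clause-internal QR can adjoin the lower DP above the subject, yielding the inverse reading.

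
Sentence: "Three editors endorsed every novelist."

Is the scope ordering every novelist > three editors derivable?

Yes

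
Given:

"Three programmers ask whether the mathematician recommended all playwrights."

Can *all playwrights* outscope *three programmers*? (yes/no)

*all playwrights* occurs within the embedded question *whether the mathematician recommended all playwrights*.
Embedded wh-clauses are opaque for QR, so the quantifier stays inside the question.
So *all playwrights* cannot raise high enough to outscope *three programmers*; only the surface ordering *three programmers* > *all playwrights* is available.

No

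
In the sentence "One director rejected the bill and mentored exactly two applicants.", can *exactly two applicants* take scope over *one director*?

*exactly two applicants* is embedded in one conjunct of the coordinate structure (*mentored exactly two applicants*).
A quantifier cannot raise out of one conjunct of a coordination across the whole coordinate structure — the CSC applies to QR.
There is no licit LF on which *exactly two applicants* c-commands *one director*.

No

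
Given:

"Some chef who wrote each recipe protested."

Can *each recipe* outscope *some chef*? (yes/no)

No

*each recipe* is embedded in the relative clause *who wrote each recipe*.
Relative clauses block scope extraction: QR cannot target a position outside the modified NP.
So *each recipe* cannot raise to a position above *some chef*.
(Only the surface reading survives: one fixed chef with respect to all the relevant recipes.)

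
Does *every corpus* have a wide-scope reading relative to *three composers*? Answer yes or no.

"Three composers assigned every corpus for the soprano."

Yes

*every corpus* is the matrix object and *three composers* the matrix subject; the two are clausemates.
Nothing blocks QR of the lower DP to a position above the higher one, so inverse scope is available.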